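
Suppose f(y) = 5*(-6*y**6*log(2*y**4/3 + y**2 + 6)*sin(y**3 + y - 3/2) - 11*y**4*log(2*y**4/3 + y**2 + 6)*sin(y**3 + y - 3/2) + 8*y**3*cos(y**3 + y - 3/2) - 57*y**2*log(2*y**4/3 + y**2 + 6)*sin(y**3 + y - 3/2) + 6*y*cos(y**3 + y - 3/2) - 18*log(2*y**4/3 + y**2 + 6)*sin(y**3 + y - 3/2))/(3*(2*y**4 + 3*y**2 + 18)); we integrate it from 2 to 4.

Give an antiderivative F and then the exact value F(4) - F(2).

Recognize the product-rule pattern: f = u'v + uv' with u = 5*cos(y**3 + y - 3/2)/3, v = log(2*y**4/3 + y**2 + 6), so integration by parts undoes it.
F(y) = 5*log(2*y**4/3 + y**2 + 6)*cos(y**3 + y - 3/2)/3 is an antiderivative of f.
Check: d/dy[5*log(2*y**4/3 + y**2 + 6)*cos(y**3 + y - 3/2)/3] = (-30*y**6*log(2*y**4/3 + y**2 + 6)*sin(y**3 + y - 3/2) - 55*y**4*log(2*y**4/3 + y**2 + 6)*sin(y**3 + y - 3/2) + 40*y**3*cos(y**3 + y - 3/2) - 285*y**2*log(2*y**4/3 + y**2 + 6)*sin(y**3 + y - 3/2) + 30*y*cos(y**3 + y - 3/2) - 90*log(2*y**4/3 + y**2 + 6)*sin(y**3 + y - 3/2))/(6*y**4 + 9*y**2 + 54), which equals f(y).
F(4) = 5*log(578/3)*cos(133/2)/3; F(2) = 5*log(62/3)*cos(17/2)/3.
Integral = F(4) - F(2) = 5*log(578/3)*cos(133/2)/3 - 5*log(62/3)*cos(17/2)/3.

Antiderivative: F(y) = 5*log(2*y**4/3 + y**2 + 6)*cos(y**3 + y - 3/2)/3; value = 5*log(578/3)*cos(133/2)/3 - 5*log(62/3)*cos(17/2)/3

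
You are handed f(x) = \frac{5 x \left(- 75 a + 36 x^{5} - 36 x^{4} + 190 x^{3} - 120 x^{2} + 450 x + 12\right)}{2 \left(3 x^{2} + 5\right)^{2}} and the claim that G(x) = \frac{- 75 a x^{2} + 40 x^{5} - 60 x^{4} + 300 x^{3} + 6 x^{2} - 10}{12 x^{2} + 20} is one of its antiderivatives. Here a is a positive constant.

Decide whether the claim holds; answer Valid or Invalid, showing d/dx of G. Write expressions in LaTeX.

d/dx[G] = \frac{- 375 a x + 180 x^{6} - 180 x^{5} + 950 x^{4} - 600 x^{3} + 2250 x^{2} + 60 x}{18 x^{4} + 60 x^{2} + 50}
This equals f(x) exactly, so the claim holds.

Valid: G'(x) = f(x).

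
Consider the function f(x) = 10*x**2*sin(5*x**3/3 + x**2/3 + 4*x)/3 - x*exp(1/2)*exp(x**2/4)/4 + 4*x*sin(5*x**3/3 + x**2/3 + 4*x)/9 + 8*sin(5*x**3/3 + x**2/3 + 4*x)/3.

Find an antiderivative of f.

The integrand splits into summands that can be handled one at a time.
Check: d/dx[-exp(x**2/4 + 1/2)/2 - 2*cos(5*x**3/3 + x**2/3 + 4*x)/3] = 10*x**2*sin(5*x**3/3 + x**2/3 + 4*x)/3 - x*exp(1/2)*exp(x**2/4)/4 + 4*x*sin(5*x**3/3 + x**2/3 + 4*x)/9 + 8*sin(5*x**3/3 + x**2/3 + 4*x)/3 = f(x).

An antiderivative is F(x) = -exp(x**2/4 + 1/2)/2 - 2*cos(5*x**3/3 + x**2/3 + 4*x)/3.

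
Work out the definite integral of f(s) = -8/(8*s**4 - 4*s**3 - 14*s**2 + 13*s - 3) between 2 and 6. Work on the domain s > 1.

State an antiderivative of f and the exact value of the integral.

The denominator factors as (s - 1)*(2*s - 1)**2*(2*s + 3); partial fractions split f into directly integrable pieces: 1/(5*(2*s + 3)) + 3/(2*s - 1) + 4/(2*s - 1)**2 - 8/(5*(s - 1)).
F(s) = (-32*s*log(s - 1) + 30*s*log(s - 1/2) + 2*s*log(s + 3/2) + 16*log(s - 1) - 15*log(s - 1/2) - log(s + 3/2) - 20)/(20*s - 10) is an antiderivative of f.
Check: d/ds[(-32*s*log(s - 1) + 30*s*log(s - 1/2) + 2*s*log(s + 3/2) + 16*log(s - 1) - 15*log(s - 1/2) - log(s + 3/2) - 20)/(20*s - 10)] = -8/(8*s**4 - 4*s**3 - 14*s**2 + 13*s - 3) = f(s).
F(6) = -8*log(5)/5 - 2/11 + log(15/2)/10 + 3*log(11/2)/2; F(2) = -2/3 + log(7/2)/10 + 3*log(3/2)/2.
Integral = F(6) - F(2) = -8*log(5)/5 - 3*log(3/2)/2 - log(7/2)/10 + log(15/2)/10 + 16/33 + 3*log(11/2)/2.

Antiderivative: F(s) = (-32*s*log(s - 1) + 30*s*log(s - 1/2) + 2*s*log(s + 3/2) + 16*log(s - 1) - 15*log(s - 1/2) - log(s + 3/2) - 20)/(20*s - 10); value = -8*log(5)/5 - 3*log(3/2)/2 - log(7/2)/10 + log(15/2)/10 + 16/33 + 3*log(11/2)/2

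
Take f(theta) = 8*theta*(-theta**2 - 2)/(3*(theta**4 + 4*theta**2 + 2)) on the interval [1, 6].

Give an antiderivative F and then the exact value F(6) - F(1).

The substitution u = theta**4 + 4*theta**2 + 2 works: f is exactly (dF/du)*(du/dtheta) for that inner function.
F(theta) = -2*log(theta**4 + 4*theta**2 + 2)/3 is an antiderivative of f.
Check: d/dtheta[-2*log(theta**4 + 4*theta**2 + 2)/3] = (-8*theta**3 - 16*theta)/(3*theta**4 + 12*theta**2 + 6), which equals f(theta).
F(6) = -2*log(1442)/3; F(1) = -2*log(7)/3.
Integral = F(6) - F(1) = -2*log(1442)/3 + 2*log(7)/3.

Antiderivative: F(theta) = -2*log(theta**4 + 4*theta**2 + 2)/3; value = -2*log(1442)/3 + 2*log(7)/3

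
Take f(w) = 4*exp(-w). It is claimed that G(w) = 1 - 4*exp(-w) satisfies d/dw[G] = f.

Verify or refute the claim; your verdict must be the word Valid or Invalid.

d/dw[G] = 4*exp(-w)
This equals f(w) exactly, so the claim holds.

Valid. The derivative of G reproduces f.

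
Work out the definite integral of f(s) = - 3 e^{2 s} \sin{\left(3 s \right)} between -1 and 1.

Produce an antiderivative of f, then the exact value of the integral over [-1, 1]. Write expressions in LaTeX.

Whatever form F(s) takes, F'(s) = f(s) is non-negotiable.
F(s) = - \frac{6 e^{2 s} \sin{\left(3 s \right)}}{13} + \frac{9 e^{2 s} \cos{\left(3 s \right)}}{13} is an antiderivative of f.
Check: d/ds[- \frac{6 e^{2 s} \sin{\left(3 s \right)}}{13} + \frac{9 e^{2 s} \cos{\left(3 s \right)}}{13}] = - 3 e^{2 s} \sin{\left(3 s \right)} = f(s).
F(1) = \frac{9 e^{2} \cos{\left(3 \right)}}{13} - \frac{6 e^{2} \sin{\left(3 \right)}}{13}; F(-1) = \frac{9 \cos{\left(3 \right)}}{13 e^{2}} + \frac{6 \sin{\left(3 \right)}}{13 e^{2}}.
Integral = F(1) - F(-1) = \frac{9 e^{2} \cos{\left(3 \right)}}{13} - \frac{6 e^{2} \sin{\left(3 \right)}}{13} - \frac{6 \sin{\left(3 \right)}}{13 e^{2}} - \frac{9 \cos{\left(3 \right)}}{13 e^{2}}.

Antiderivative: F(s) = - \frac{6 e^{2 s} \sin{\left(3 s \right)}}{13} + \frac{9 e^{2 s} \cos{\left(3 s \right)}}{13}; value = \frac{9 e^{2} \cos{\left(3 \right)}}{13} - \frac{6 e^{2} \sin{\left(3 \right)}}{13} - \frac{6 \sin{\left(3 \right)}}{13 e^{2}} - \frac{9 \cos{\left(3 \right)}}{13 e^{2}}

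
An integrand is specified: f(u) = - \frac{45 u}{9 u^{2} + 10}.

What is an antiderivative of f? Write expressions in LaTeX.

The substitution w = \frac{3 u^{2}}{2} + \frac{5}{3} works: f is exactly (dF/dw)*(dw/du) for that inner function.
Check: d/du[- \frac{5 \log{\left(\frac{3 u^{2}}{2} + \frac{5}{3} \right)}}{2}] = - \frac{45 u}{9 u^{2} + 10} = f(u).

An antiderivative is F(u) = - \frac{5 \log{\left(\frac{3 u^{2}}{2} + \frac{5}{3} \right)}}{2}.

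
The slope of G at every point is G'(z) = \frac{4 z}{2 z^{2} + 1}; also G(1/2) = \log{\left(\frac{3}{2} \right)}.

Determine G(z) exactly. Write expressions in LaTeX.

G(z) = \log{\left(2 z^{2} + 1 \right)}

The substitution u = 2 z^{2} + 1 works: G'(z) is exactly (dG/du)*(du/dz) for that inner function.
A general antiderivative is \log{\left(2 z^{2} + 1 \right)} + C.
The condition gives C = \log{\left(\frac{3}{2} \right)} - (\log{\left(\frac{3}{2} \right)}) = 0.
So G(z) = \log{\left(2 z^{2} + 1 \right)}.
Check: d/dz[\log{\left(2 z^{2} + 1 \right)}] = \frac{4 z}{2 z^{2} + 1} = G'(z).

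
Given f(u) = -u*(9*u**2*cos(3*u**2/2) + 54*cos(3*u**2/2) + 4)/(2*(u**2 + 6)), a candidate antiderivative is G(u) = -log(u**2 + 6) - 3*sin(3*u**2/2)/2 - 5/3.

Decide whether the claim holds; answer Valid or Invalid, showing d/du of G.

Valid - the claim checks out under differentiation.

d/du[G] = (-9*u**3*cos(3*u**2/2) - 54*u*cos(3*u**2/2) - 4*u)/(2*u**2 + 12)
This equals f(u) exactly, so the claim holds.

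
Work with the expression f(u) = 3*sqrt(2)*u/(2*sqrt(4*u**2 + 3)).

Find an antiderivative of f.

The substitution w = 2*u**2 + 3/2 works: f is exactly (dF/dw)*(dw/du) for that inner function.
Check: d/du[3*sqrt(2*u**2 + 3/2)/4] = 3*sqrt(2)*u/(2*sqrt(4*u**2 + 3)) = f(u).

An antiderivative is F(u) = 3*sqrt(2*u**2 + 3/2)/4.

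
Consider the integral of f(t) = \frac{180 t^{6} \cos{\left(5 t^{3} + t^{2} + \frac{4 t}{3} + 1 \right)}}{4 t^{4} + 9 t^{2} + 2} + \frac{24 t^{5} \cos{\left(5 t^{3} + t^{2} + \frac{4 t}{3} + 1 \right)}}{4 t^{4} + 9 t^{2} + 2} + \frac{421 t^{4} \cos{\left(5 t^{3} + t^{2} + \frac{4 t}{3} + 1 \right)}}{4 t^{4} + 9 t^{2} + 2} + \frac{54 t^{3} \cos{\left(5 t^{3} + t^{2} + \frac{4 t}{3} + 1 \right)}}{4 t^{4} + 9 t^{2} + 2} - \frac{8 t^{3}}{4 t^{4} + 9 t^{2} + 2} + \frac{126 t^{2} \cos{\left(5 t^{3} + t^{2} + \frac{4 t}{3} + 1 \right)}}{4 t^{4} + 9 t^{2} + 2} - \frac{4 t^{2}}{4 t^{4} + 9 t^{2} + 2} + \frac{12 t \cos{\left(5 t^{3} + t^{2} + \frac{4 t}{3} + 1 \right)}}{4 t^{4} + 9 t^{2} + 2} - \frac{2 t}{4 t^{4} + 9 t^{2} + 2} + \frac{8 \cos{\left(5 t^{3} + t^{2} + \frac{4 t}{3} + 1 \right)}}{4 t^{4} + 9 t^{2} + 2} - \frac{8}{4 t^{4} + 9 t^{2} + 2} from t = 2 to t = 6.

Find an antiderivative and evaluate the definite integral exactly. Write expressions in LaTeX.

Integrate term by term and add the pieces.
F(t) = - \log{\left(\frac{3 t^{2}}{2} + 3 \right)} + 3 \sin{\left(5 t^{3} + t^{2} + \frac{4 t}{3} + 1 \right)} - 2 \operatorname{atan}{\left(2 t \right)} is an antiderivative of f.
Check: d/dt[- \log{\left(\frac{3 t^{2}}{2} + 3 \right)} + 3 \sin{\left(5 t^{3} + t^{2} + \frac{4 t}{3} + 1 \right)} - 2 \operatorname{atan}{\left(2 t \right)}] = \frac{180 t^{6} \cos{\left(5 t^{3} + t^{2} + \frac{4 t}{3} + 1 \right)} + 24 t^{5} \cos{\left(5 t^{3} + t^{2} + \frac{4 t}{3} + 1 \right)} + 421 t^{4} \cos{\left(5 t^{3} + t^{2} + \frac{4 t}{3} + 1 \right)} + 54 t^{3} \cos{\left(5 t^{3} + t^{2} + \frac{4 t}{3} + 1 \right)} - 8 t^{3} + 126 t^{2} \cos{\left(5 t^{3} + t^{2} + \frac{4 t}{3} + 1 \right)} - 4 t^{2} + 12 t \cos{\left(5 t^{3} + t^{2} + \frac{4 t}{3} + 1 \right)} - 2 t + 8 \cos{\left(5 t^{3} + t^{2} + \frac{4 t}{3} + 1 \right)} - 8}{4 t^{4} + 9 t^{2} + 2}, which equals f(t).
F(6) = - \log{\left(57 \right)} - 2 \operatorname{atan}{\left(12 \right)} + 3 \sin{\left(1125 \right)}; F(2) = - 2 \operatorname{atan}{\left(4 \right)} - \log{\left(9 \right)} + 3 \sin{\left(\frac{143}{3} \right)}.
Integral = F(6) - F(2) = - \log{\left(57 \right)} - 2 \operatorname{atan}{\left(12 \right)} + 3 \sin{\left(1125 \right)} - 3 \sin{\left(\frac{143}{3} \right)} + \log{\left(9 \right)} + 2 \operatorname{atan}{\left(4 \right)}.

Antiderivative: F(t) = - \log{\left(\frac{3 t^{2}}{2} + 3 \right)} + 3 \sin{\left(5 t^{3} + t^{2} + \frac{4 t}{3} + 1 \right)} - 2 \operatorname{atan}{\left(2 t \right)}; value = - \log{\left(57 \right)} - 2 \operatorname{atan}{\left(12 \right)} + 3 \sin{\left(1125 \right)} - 3 \sin{\left(\frac{143}{3} \right)} + \log{\left(9 \right)} + 2 \operatorname{atan}{\left(4 \right)}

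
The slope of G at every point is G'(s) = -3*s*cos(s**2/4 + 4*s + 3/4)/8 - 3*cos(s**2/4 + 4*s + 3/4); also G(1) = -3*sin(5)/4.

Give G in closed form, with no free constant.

The substitution u = s**2/4 + 4*s + 3/4 works: G'(s) is exactly (dG/du)*(du/ds) for that inner function.
A general antiderivative is -3*sin(s**2/4 + 4*s + 3/4)/4 + C.
The condition gives C = -3*sin(5)/4 - (-3*sin(5)/4) = 0.
So G(s) = -3*sin(s**2/4 + 4*s + 3/4)/4.
Check: d/ds[-3*sin(s**2/4 + 4*s + 3/4)/4] = -3*s*cos(s**2/4 + 4*s + 3/4)/8 - 3*cos(s**2/4 + 4*s + 3/4) = G'(s).

G(s) = -3*sin(s**2/4 + 4*s + 3/4)/4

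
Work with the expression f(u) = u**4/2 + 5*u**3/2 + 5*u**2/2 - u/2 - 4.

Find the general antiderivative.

F(u) = u*(12*u**4 + 75*u**3 + 100*u**2 - 30*u - 480)/120 + C

Integrate term by term and add the pieces.
Check: d/du[u*(12*u**4 + 75*u**3 + 100*u**2 - 30*u - 480)/120] = u**4/2 + 5*u**3/2 + 5*u**2/2 - u/2 - 4 = f(u).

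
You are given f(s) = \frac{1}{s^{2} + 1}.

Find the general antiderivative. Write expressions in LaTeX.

A candidate is checked by its d/ds: the result must match f(s).
Check: d/ds[\operatorname{atan}{\left(s \right)}] = \frac{1}{s^{2} + 1} = f(s).

F(s) = \operatorname{atan}{\left(s \right)} + C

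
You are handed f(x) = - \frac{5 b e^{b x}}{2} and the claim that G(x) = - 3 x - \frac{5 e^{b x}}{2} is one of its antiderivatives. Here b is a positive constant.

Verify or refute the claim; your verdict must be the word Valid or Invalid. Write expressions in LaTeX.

d/dx[G] = - \frac{5 b e^{b x}}{2} - 3
d/dx[G] - f(x) = -3 != 0.

Invalid: d/dx[G] - f = -3, which is not 0.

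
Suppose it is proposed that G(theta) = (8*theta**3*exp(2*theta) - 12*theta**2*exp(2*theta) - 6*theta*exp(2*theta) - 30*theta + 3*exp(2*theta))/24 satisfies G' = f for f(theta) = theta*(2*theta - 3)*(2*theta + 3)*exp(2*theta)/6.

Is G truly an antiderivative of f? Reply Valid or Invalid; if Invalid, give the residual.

d/dtheta[G] = 2*theta**3*exp(2*theta)/3 - 3*theta*exp(2*theta)/2 - 5/4
d/dtheta[G] - f(theta) = -5/4 != 0.

Invalid: d/dtheta[G] - f = -5/4, which is not 0.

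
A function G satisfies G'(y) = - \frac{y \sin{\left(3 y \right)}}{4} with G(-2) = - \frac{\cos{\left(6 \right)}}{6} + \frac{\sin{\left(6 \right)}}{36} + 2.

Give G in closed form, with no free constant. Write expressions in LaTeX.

G(y) = \frac{y \cos{\left(3 y \right)}}{12} - \frac{\sin{\left(3 y \right)}}{36} + 2

A candidate passes only if d/dy[G] lands on the given G'(y) exactly.
A general antiderivative is \frac{y \cos{\left(3 y \right)}}{12} - \frac{\sin{\left(3 y \right)}}{36} + C.
The condition gives C = - \frac{\cos{\left(6 \right)}}{6} + \frac{\sin{\left(6 \right)}}{36} + 2 - (- \frac{\cos{\left(6 \right)}}{6} + \frac{\sin{\left(6 \right)}}{36}) = 2.
So G(y) = \frac{y \cos{\left(3 y \right)}}{12} - \frac{\sin{\left(3 y \right)}}{36} + 2.
Check: d/dy[\frac{y \cos{\left(3 y \right)}}{12} - \frac{\sin{\left(3 y \right)}}{36} + 2] = - \frac{y \sin{\left(3 y \right)}}{4} = G'(y).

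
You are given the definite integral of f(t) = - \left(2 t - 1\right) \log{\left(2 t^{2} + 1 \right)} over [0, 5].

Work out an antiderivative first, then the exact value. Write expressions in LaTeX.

Antiderivative: F(t) = - \frac{2 t^{2} \log{\left(2 t^{2} + 1 \right)} - 2 t^{2} - 2 t \log{\left(2 t^{2} + 1 \right)} + 4 t + \log{\left(t^{2} + \frac{1}{2} \right)} - 2 \sqrt{2} \operatorname{atan}{\left(\sqrt{2} t \right)}}{2}; value = - 20 \log{\left(51 \right)} - \frac{\log{\left(\frac{51}{2} \right)}}{2} - \frac{\log{\left(2 \right)}}{2} + \sqrt{2} \operatorname{atan}{\left(5 \sqrt{2} \right)} + 15

Check any antiderivative F(t) by computing F'(t) and comparing it with f(t).
F(t) = - \frac{2 t^{2} \log{\left(2 t^{2} + 1 \right)} - 2 t^{2} - 2 t \log{\left(2 t^{2} + 1 \right)} + 4 t + \log{\left(t^{2} + \frac{1}{2} \right)} - 2 \sqrt{2} \operatorname{atan}{\left(\sqrt{2} t \right)}}{2} is an antiderivative of f.
Check: d/dt[- \frac{2 t^{2} \log{\left(2 t^{2} + 1 \right)} - 2 t^{2} - 2 t \log{\left(2 t^{2} + 1 \right)} + 4 t + \log{\left(t^{2} + \frac{1}{2} \right)} - 2 \sqrt{2} \operatorname{atan}{\left(\sqrt{2} t \right)}}{2}] = - 2 t \log{\left(2 t^{2} + 1 \right)} + \log{\left(2 t^{2} + 1 \right)}, which equals f(t).
F(5) = - 20 \log{\left(51 \right)} - \frac{\log{\left(\frac{51}{2} \right)}}{2} + \sqrt{2} \operatorname{atan}{\left(5 \sqrt{2} \right)} + 15; F(0) = \frac{\log{\left(2 \right)}}{2}.
Integral = F(5) - F(0) = - 20 \log{\left(51 \right)} - \frac{\log{\left(\frac{51}{2} \right)}}{2} - \frac{\log{\left(2 \right)}}{2} + \sqrt{2} \operatorname{atan}{\left(5 \sqrt{2} \right)} + 15.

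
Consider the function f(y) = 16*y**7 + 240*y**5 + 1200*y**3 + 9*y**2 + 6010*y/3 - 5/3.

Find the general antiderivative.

Integrate term by term and add the pieces.
Check: d/dy[2*y**8 + 40*y**6 + 300*y**4 + 3*y**3 + 3005*y**2/3 - 5*y/3] = 16*y**7 + 240*y**5 + 1200*y**3 + 9*y**2 + 6010*y/3 - 5/3 = f(y).

F(y) = 2*y**8 + 40*y**6 + 300*y**4 + 3*y**3 + 3005*y**2/3 - 5*y/3 + C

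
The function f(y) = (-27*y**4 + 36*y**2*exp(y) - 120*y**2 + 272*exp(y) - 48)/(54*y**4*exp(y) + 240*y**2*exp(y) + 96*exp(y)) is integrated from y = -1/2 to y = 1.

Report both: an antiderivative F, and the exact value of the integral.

For F(y) to be correct the identity F'(y) - f(y) = 0 must hold.
F(y) = (-2*exp(y)*atan(y/2) + 12*exp(y)*atan(3*y/2) + 3)*exp(-y)/6 is an antiderivative of f.
Check: d/dy[(-2*exp(y)*atan(y/2) + 12*exp(y)*atan(3*y/2) + 3)*exp(-y)/6] = (-27*y**4 + 36*y**2*exp(y) - 120*y**2 + 272*exp(y) - 48)/(54*y**4*exp(y) + 240*y**2*exp(y) + 96*exp(y)) = f(y).
F(1) = -atan(1/2)/3 + exp(-1)/2 + 2*atan(3/2); F(-1/2) = -2*atan(3/4) + atan(1/4)/3 + exp(1/2)/2.
Integral = F(1) - F(-1/2) = -exp(1/2)/2 - atan(1/2)/3 - atan(1/4)/3 + exp(-1)/2 + 2*atan(3/4) + 2*atan(3/2).

Antiderivative: F(y) = (-2*exp(y)*atan(y/2) + 12*exp(y)*atan(3*y/2) + 3)*exp(-y)/6; value = -exp(1/2)/2 - atan(1/2)/3 - atan(1/4)/3 + exp(-1)/2 + 2*atan(3/4) + 2*atan(3/2)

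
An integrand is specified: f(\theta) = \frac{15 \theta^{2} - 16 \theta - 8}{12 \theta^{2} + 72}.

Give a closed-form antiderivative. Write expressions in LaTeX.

An antiderivative F(\theta) passes only if d/d\theta[F] lands on f(\theta) exactly.
Check: d/d\theta[\frac{5 \theta}{4} - \frac{2 \log{\left(\theta^{2} + 6 \right)}}{3} - \frac{49 \sqrt{6} \operatorname{atan}{\left(\frac{\sqrt{6} \theta}{6} \right)}}{36}] = \frac{15 \theta^{2} - 16 \theta - 8}{12 \theta^{2} + 72} = f(\theta).

An antiderivative is F(\theta) = \frac{5 \theta}{4} - \frac{2 \log{\left(\theta^{2} + 6 \right)}}{3} - \frac{49 \sqrt{6} \operatorname{atan}{\left(\frac{\sqrt{6} \theta}{6} \right)}}{36}.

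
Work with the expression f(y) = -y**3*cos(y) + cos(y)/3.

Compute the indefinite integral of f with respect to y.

F(y) = -y**3*sin(y) - 3*y**2*cos(y) + 6*y*sin(y) + sin(y)/3 + 6*cos(y) + C

The integrand splits into summands that can be handled one at a time.
Check: d/dy[-y**3*sin(y) - 3*y**2*cos(y) + 6*y*sin(y) + sin(y)/3 + 6*cos(y)] = -y**3*cos(y) + cos(y)/3 = f(y).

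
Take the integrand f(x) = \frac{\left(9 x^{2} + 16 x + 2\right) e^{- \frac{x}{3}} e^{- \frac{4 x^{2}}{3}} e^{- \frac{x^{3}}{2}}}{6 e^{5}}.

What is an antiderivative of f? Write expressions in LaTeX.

An antiderivative is F(x) = - \frac{e^{- \frac{x}{3}} e^{- \frac{4 x^{2}}{3}} e^{- \frac{x^{3}}{2}}}{e^{5}}.

The substitution u = - \frac{x^{3}}{2} - \frac{4 x^{2}}{3} - \frac{x}{3} - 5 works: f is exactly (dF/du)*(du/dx) for that inner function.
Check: d/dx[- \frac{e^{- \frac{x}{3}} e^{- \frac{4 x^{2}}{3}} e^{- \frac{x^{3}}{2}}}{e^{5}}] = \frac{\left(9 x^{2} + 16 x + 2\right) e^{- \frac{x}{3}} e^{- \frac{4 x^{2}}{3}} e^{- \frac{x^{3}}{2}}}{6 e^{5}} = f(x).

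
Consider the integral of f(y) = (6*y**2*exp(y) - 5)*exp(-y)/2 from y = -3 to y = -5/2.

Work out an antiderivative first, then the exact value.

An antiderivative F(y) passes only if d/dy[F] lands on f(y) exactly.
F(y) = (2*y**3*exp(y) - 8*exp(y) + 5)*exp(-y)/2 is an antiderivative of f.
Check: d/dy[(2*y**3*exp(y) - 8*exp(y) + 5)*exp(-y)/2] = (6*y**2*exp(y) - 5)*exp(-y)/2 = f(y).
F(-5/2) = -157/8 + 5*exp(5/2)/2; F(-3) = -31 + 5*exp(3)/2.
Integral = F(-5/2) - F(-3) = -5*exp(3)/2 + 91/8 + 5*exp(5/2)/2.

Antiderivative: F(y) = (2*y**3*exp(y) - 8*exp(y) + 5)*exp(-y)/2; value = -5*exp(3)/2 + 91/8 + 5*exp(5/2)/2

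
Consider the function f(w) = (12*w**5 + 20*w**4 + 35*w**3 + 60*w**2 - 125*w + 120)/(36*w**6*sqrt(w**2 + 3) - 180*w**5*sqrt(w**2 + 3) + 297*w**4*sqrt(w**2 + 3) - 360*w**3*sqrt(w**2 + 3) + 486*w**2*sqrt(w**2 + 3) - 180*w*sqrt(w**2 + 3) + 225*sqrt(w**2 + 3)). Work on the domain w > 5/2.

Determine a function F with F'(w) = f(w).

Any candidate F(w) must reproduce f(w) exactly when differentiated.
Check: d/dw[(-6*w*sqrt(w**2 + 3) - 5*sqrt(w**2 + 3))/(18*w**3 - 45*w**2 + 18*w - 45)] = (12*w**5 + 20*w**4 + 35*w**3 + 60*w**2 - 125*w + 120)/(36*w**6*sqrt(w**2 + 3) - 180*w**5*sqrt(w**2 + 3) + 297*w**4*sqrt(w**2 + 3) - 360*w**3*sqrt(w**2 + 3) + 486*w**2*sqrt(w**2 + 3) - 180*w*sqrt(w**2 + 3) + 225*sqrt(w**2 + 3)) = f(w).

An antiderivative is F(w) = (-6*w*sqrt(w**2 + 3) - 5*sqrt(w**2 + 3))/(18*w**3 - 45*w**2 + 18*w - 45).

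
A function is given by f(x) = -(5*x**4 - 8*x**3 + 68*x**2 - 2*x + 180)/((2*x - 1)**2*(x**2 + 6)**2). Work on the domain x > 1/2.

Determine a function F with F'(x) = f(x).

Differentiate the proposed F(x) back; it has to land on f(x) exactly.
Check: d/dx[(5*x**2 - 4*x + 32)/(2*(2*x - 1)*(x**2 + 6))] = (-5*x**4 + 8*x**3 - 68*x**2 + 2*x - 180)/(4*x**6 - 4*x**5 + 49*x**4 - 48*x**3 + 156*x**2 - 144*x + 36), which equals f(x).

An antiderivative is F(x) = (5*x**2 - 4*x + 32)/(2*(2*x - 1)*(x**2 + 6)).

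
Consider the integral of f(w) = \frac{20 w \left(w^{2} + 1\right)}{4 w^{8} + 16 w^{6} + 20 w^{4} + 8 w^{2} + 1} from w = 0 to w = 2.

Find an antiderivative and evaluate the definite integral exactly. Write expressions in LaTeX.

Antiderivative: F(w) = - \frac{5}{4 w^{4} + 8 w^{2} + 2}; value = \frac{120}{49}

The substitution u = w^{4} + 2 w^{2} + \frac{1}{2} works: f is exactly (dF/du)*(du/dw) for that inner function.
F(w) = - \frac{5}{4 w^{4} + 8 w^{2} + 2} is an antiderivative of f.
Check: d/dw[- \frac{5}{4 w^{4} + 8 w^{2} + 2}] = \frac{20 w^{3} + 20 w}{4 w^{8} + 16 w^{6} + 20 w^{4} + 8 w^{2} + 1}, which equals f(w).
F(2) = - \frac{5}{98}; F(0) = - \frac{5}{2}.
Integral = F(2) - F(0) = \frac{120}{49}.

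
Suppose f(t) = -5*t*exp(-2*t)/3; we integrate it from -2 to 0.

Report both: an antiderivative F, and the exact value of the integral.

Antiderivative: F(t) = 5*(2*t + 1)*exp(-2*t)/12; value = 5/12 + 5*exp(4)/4

f has the shape u'v + uv' for u = 5*t/6 + 5/12 and v = exp(-2*t) — it is the derivative of the product u*v.
F(t) = 5*(2*t + 1)*exp(-2*t)/12 is an antiderivative of f.
Check: d/dt[5*(2*t + 1)*exp(-2*t)/12] = -5*t*exp(-2*t)/3 = f(t).
F(0) = 5/12; F(-2) = -5*exp(4)/4.
Integral = F(0) - F(-2) = 5/12 + 5*exp(4)/4.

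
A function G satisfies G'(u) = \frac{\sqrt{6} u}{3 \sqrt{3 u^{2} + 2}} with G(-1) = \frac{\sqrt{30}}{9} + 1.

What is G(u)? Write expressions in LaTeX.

G(u) = \frac{\sqrt{6} \sqrt{3 u^{2} + 2} + 9}{9}

The substitution w = 2 u^{2} + \frac{4}{3} works: G'(u) is exactly (dG/dw)*(dw/du) for that inner function.
A general antiderivative is \frac{\sqrt{2 u^{2} + \frac{4}{3}}}{3} + C.
The condition gives C = \frac{\sqrt{30}}{9} + 1 - (\frac{\sqrt{30}}{9}) = 1.
So G(u) = \frac{\sqrt{6} \sqrt{3 u^{2} + 2} + 9}{9}.
Check: d/du[\frac{\sqrt{6} \sqrt{3 u^{2} + 2} + 9}{9}] = \frac{\sqrt{6} u}{3 \sqrt{3 u^{2} + 2}} = G'(u).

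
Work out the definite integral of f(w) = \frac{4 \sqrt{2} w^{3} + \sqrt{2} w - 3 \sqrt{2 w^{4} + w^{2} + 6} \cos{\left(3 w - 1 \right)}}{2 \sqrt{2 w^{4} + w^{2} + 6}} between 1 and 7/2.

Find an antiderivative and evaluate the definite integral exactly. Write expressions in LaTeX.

Any candidate F(w) must reproduce f(w) exactly when differentiated.
F(w) = \frac{\sqrt{2} \left(2 \sqrt{2 w^{4} + w^{2} + 6} - \sqrt{2} \sin{\left(3 w - 1 \right)}\right)}{4} is an antiderivative of f.
Check: d/dw[\frac{\sqrt{2} \left(2 \sqrt{2 w^{4} + w^{2} + 6} - \sqrt{2} \sin{\left(3 w - 1 \right)}\right)}{4}] = \frac{4 \sqrt{2} w^{3} + \sqrt{2} w - 3 \sqrt{2 w^{4} + w^{2} + 6} \cos{\left(3 w - 1 \right)}}{2 \sqrt{2 w^{4} + w^{2} + 6}} = f(w).
F(7/2) = - \frac{\sin{\left(\frac{19}{2} \right)}}{2} + \frac{3 \sqrt{283}}{4}; F(1) = - \frac{\sin{\left(2 \right)}}{2} + \frac{3 \sqrt{2}}{2}.
Integral = F(7/2) - F(1) = - \frac{3 \sqrt{2}}{2} - \frac{\sin{\left(\frac{19}{2} \right)}}{2} + \frac{\sin{\left(2 \right)}}{2} + \frac{3 \sqrt{283}}{4}.

Antiderivative: F(w) = \frac{\sqrt{2} \left(2 \sqrt{2 w^{4} + w^{2} + 6} - \sqrt{2} \sin{\left(3 w - 1 \right)}\right)}{4}; value = - \frac{3 \sqrt{2}}{2} - \frac{\sin{\left(\frac{19}{2} \right)}}{2} + \frac{\sin{\left(2 \right)}}{2} + \frac{3 \sqrt{283}}{4}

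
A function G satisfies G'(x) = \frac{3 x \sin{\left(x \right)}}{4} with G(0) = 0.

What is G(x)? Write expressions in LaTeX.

Since d/dx undoes antidifferentiation here, G(x) must give back the stated G'(x).
A general antiderivative is - \frac{3 x \cos{\left(x \right)}}{4} + \frac{3 \sin{\left(x \right)}}{4} + C.
The condition gives C = 0 - (0) = 0.
So G(x) = \frac{3 \left(- x \cos{\left(x \right)} + \sin{\left(x \right)}\right)}{4}.
Check: d/dx[\frac{3 \left(- x \cos{\left(x \right)} + \sin{\left(x \right)}\right)}{4}] = \frac{3 x \sin{\left(x \right)}}{4} = G'(x).

G(x) = \frac{3 \left(- x \cos{\left(x \right)} + \sin{\left(x \right)}\right)}{4}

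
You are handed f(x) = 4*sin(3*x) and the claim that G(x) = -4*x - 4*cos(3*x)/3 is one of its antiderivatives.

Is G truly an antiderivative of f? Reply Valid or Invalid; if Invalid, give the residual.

Invalid: d/dx[G] - f = -4, which is not 0.

d/dx[G] = 4*sin(3*x) - 4
d/dx[G] - f(x) = -4 != 0.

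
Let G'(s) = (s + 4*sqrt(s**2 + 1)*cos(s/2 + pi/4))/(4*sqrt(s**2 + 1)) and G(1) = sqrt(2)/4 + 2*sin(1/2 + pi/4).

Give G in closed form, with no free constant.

G(s) = sqrt(s**2 + 1)/4 + 2*sin(s/2 + pi/4)

Differentiate the proposed G(s) back; it has to land on the given G'(s).
A general antiderivative is sqrt(s**2 + 1)/4 + 2*sin(s/2 + pi/4) + C.
The condition gives C = sqrt(2)/4 + 2*sin(1/2 + pi/4) - (sqrt(2)/4 + 2*sin(1/2 + pi/4)) = 0.
So G(s) = sqrt(s**2 + 1)/4 + 2*sin(s/2 + pi/4).
Check: d/ds[sqrt(s**2 + 1)/4 + 2*sin(s/2 + pi/4)] = (s + 4*sqrt(s**2 + 1)*cos(s/2 + pi/4))/(4*sqrt(s**2 + 1)) = G'(s).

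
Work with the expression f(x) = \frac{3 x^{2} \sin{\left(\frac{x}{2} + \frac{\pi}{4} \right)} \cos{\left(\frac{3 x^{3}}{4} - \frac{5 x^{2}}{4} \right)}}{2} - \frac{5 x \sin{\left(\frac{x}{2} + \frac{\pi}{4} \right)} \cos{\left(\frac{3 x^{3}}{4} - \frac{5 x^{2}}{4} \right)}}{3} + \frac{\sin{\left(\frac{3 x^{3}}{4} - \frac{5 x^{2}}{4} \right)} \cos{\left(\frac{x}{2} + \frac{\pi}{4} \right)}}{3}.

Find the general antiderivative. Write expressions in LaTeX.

F(x) = \frac{2 \sin{\left(\frac{x}{2} + \frac{\pi}{4} \right)} \sin{\left(\frac{3 x^{3}}{4} - \frac{5 x^{2}}{4} \right)}}{3} + C

f has the shape u'v + uv' for u = \frac{2 \sin{\left(\frac{x}{2} + \frac{\pi}{4} \right)}}{3} and v = \sin{\left(\frac{3 x^{3}}{4} - \frac{5 x^{2}}{4} \right)} — it is the derivative of the product u*v.
Check: d/dx[\frac{2 \sin{\left(\frac{x}{2} + \frac{\pi}{4} \right)} \sin{\left(\frac{3 x^{3}}{4} - \frac{5 x^{2}}{4} \right)}}{3}] = \frac{3 x^{2} \sin{\left(\frac{x}{2} + \frac{\pi}{4} \right)} \cos{\left(\frac{3 x^{3}}{4} - \frac{5 x^{2}}{4} \right)}}{2} - \frac{5 x \sin{\left(\frac{x}{2} + \frac{\pi}{4} \right)} \cos{\left(\frac{3 x^{3}}{4} - \frac{5 x^{2}}{4} \right)}}{3} + \frac{\sin{\left(\frac{3 x^{3}}{4} - \frac{5 x^{2}}{4} \right)} \cos{\left(\frac{x}{2} + \frac{\pi}{4} \right)}}{3} = f(x).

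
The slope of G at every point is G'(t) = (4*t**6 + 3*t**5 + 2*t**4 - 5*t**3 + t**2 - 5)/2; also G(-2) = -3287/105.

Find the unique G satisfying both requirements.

G(t) = 2*t**7/7 + t**6/4 + t**5/5 - 5*t**4/8 + t**3/6 - 5*t/2 + 2

Since d/dt undoes antidifferentiation here, G(t) must give back the stated G'(t).
A general antiderivative is 2*t**7/7 + t**6/4 + t**5/5 - 5*t**4/8 + t**3/6 - 5*t/2 + C.
The condition gives C = -3287/105 - (-3497/105) = 2.
So G(t) = 2*t**7/7 + t**6/4 + t**5/5 - 5*t**4/8 + t**3/6 - 5*t/2 + 2.
Check: d/dt[2*t**7/7 + t**6/4 + t**5/5 - 5*t**4/8 + t**3/6 - 5*t/2 + 2] = 2*t**6 + 3*t**5/2 + t**4 - 5*t**3/2 + t**2/2 - 5/2, which equals G'(t).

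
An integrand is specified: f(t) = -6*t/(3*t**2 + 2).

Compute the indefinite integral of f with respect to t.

f matches the chain-rule pattern g'(h)*h' with inner function h(t) = t**2/2 + 1/3; substituting u = h(t) collapses the integral.
Check: d/dt[-log(t**2/2 + 1/3)] = -6*t/(3*t**2 + 2) = f(t).

F(t) = -log(t**2/2 + 1/3) + C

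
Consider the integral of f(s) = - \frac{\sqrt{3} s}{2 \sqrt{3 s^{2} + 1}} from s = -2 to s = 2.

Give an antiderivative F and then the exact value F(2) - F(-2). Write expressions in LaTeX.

Antiderivative: F(s) = - \frac{\sqrt{s^{2} + \frac{1}{3}}}{2}; value = 0

f matches the chain-rule pattern g'(h)*h' with inner function h(s) = s^{2} + \frac{1}{3}; substituting u = h(s) collapses the integral.
F(s) = - \frac{\sqrt{s^{2} + \frac{1}{3}}}{2} is an antiderivative of f.
Check: d/ds[- \frac{\sqrt{s^{2} + \frac{1}{3}}}{2}] = - \frac{\sqrt{3} s}{2 \sqrt{3 s^{2} + 1}} = f(s).
F(2) = - \frac{\sqrt{39}}{6}; F(-2) = - \frac{\sqrt{39}}{6}.
Integral = F(2) - F(-2) = 0.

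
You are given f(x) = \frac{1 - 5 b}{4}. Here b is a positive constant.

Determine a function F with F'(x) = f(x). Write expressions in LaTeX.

Whatever form F(x) takes, F'(x) = f(x) is non-negotiable.
Check: d/dx[- \frac{5 b x}{4} + \frac{x}{4}] = \frac{1}{4} - \frac{5 b}{4}, which equals f(x).

An antiderivative is F(x) = - \frac{5 b x}{4} + \frac{x}{4}.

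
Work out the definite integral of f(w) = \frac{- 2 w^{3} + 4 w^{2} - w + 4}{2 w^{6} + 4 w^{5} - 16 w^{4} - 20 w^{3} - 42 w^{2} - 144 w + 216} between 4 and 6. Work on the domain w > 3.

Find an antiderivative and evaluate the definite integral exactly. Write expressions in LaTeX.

Factor the denominator (2 \left(w - 3\right) \left(w - 1\right) \left(w + 3\right)^{2} \left(w^{2} + 4\right)) and decompose: f = \frac{5 w - 28}{338 \left(w^{2} + 4\right)} + \frac{965}{97344 \left(w + 3\right)} + \frac{97}{624 \left(w + 3\right)^{2}} - \frac{1}{64 \left(w - 1\right)} - \frac{17}{1872 \left(w - 3\right)}; each piece integrates to a log, atan, or power term.
F(w) = \frac{- 884 w \log{\left(w - 3 \right)} - 1521 w \log{\left(w - 1 \right)} + 965 w \log{\left(w + 3 \right)} + 720 w \log{\left(w^{2} + 4 \right)} - 4032 w \operatorname{atan}{\left(\frac{w}{2} \right)} - 2652 \log{\left(w - 3 \right)} - 4563 \log{\left(w - 1 \right)} + 2895 \log{\left(w + 3 \right)} + 2160 \log{\left(w^{2} + 4 \right)} - 12096 \operatorname{atan}{\left(\frac{w}{2} \right)} - 15132}{97344 w + 292032} is an antiderivative of f.
Check: d/dw[\frac{- 884 w \log{\left(w - 3 \right)} - 1521 w \log{\left(w - 1 \right)} + 965 w \log{\left(w + 3 \right)} + 720 w \log{\left(w^{2} + 4 \right)} - 4032 w \operatorname{atan}{\left(\frac{w}{2} \right)} - 2652 \log{\left(w - 3 \right)} - 4563 \log{\left(w - 1 \right)} + 2895 \log{\left(w + 3 \right)} + 2160 \log{\left(w^{2} + 4 \right)} - 12096 \operatorname{atan}{\left(\frac{w}{2} \right)} - 15132}{97344 w + 292032}] = \frac{- 2 w^{3} + 4 w^{2} - w + 4}{2 w^{6} + 4 w^{5} - 16 w^{4} - 20 w^{3} - 42 w^{2} - 144 w + 216} = f(w).
F(6) = - \frac{7 \operatorname{atan}{\left(3 \right)}}{169} - \frac{\log{\left(5 \right)}}{64} - \frac{97}{5616} - \frac{17 \log{\left(3 \right)}}{1872} + \frac{965 \log{\left(9 \right)}}{97344} + \frac{5 \log{\left(40 \right)}}{676}; F(4) = - \frac{7 \operatorname{atan}{\left(2 \right)}}{169} - \frac{97}{4368} - \frac{\log{\left(3 \right)}}{64} + \frac{965 \log{\left(7 \right)}}{97344} + \frac{5 \log{\left(20 \right)}}{676}.
Integral = F(6) - F(4) = - \frac{7 \operatorname{atan}{\left(3 \right)}}{169} - \frac{\log{\left(5 \right)}}{64} - \frac{5 \log{\left(20 \right)}}{676} - \frac{965 \log{\left(7 \right)}}{97344} + \frac{97}{19656} + \frac{49 \log{\left(3 \right)}}{7488} + \frac{965 \log{\left(9 \right)}}{97344} + \frac{5 \log{\left(40 \right)}}{676} + \frac{7 \operatorname{atan}{\left(2 \right)}}{169}.

Antiderivative: F(w) = \frac{- 884 w \log{\left(w - 3 \right)} - 1521 w \log{\left(w - 1 \right)} + 965 w \log{\left(w + 3 \right)} + 720 w \log{\left(w^{2} + 4 \right)} - 4032 w \operatorname{atan}{\left(\frac{w}{2} \right)} - 2652 \log{\left(w - 3 \right)} - 4563 \log{\left(w - 1 \right)} + 2895 \log{\left(w + 3 \right)} + 2160 \log{\left(w^{2} + 4 \right)} - 12096 \operatorname{atan}{\left(\frac{w}{2} \right)} - 15132}{97344 w + 292032}; value = - \frac{7 \operatorname{atan}{\left(3 \right)}}{169} - \frac{\log{\left(5 \right)}}{64} - \frac{5 \log{\left(20 \right)}}{676} - \frac{965 \log{\left(7 \right)}}{97344} + \frac{97}{19656} + \frac{49 \log{\left(3 \right)}}{7488} + \frac{965 \log{\left(9 \right)}}{97344} + \frac{5 \log{\left(40 \right)}}{676} + \frac{7 \operatorname{atan}{\left(2 \right)}}{169}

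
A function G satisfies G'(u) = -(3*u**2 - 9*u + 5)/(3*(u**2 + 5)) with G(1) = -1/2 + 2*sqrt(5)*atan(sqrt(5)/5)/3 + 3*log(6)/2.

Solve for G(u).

Any candidate G(u) must reproduce the stated G'(u) exactly.
A general antiderivative is -u + 3*log(u**2 + 5)/2 + 2*sqrt(5)*atan(sqrt(5)*u/5)/3 + C.
The condition gives C = -1/2 + 2*sqrt(5)*atan(sqrt(5)/5)/3 + 3*log(6)/2 - (-1 + 2*sqrt(5)*atan(sqrt(5)/5)/3 + 3*log(6)/2) = 1/2.
So G(u) = -(6*u - 9*log(u**2 + 5) - 4*sqrt(5)*atan(sqrt(5)*u/5) - 3)/6.
Check: d/du[-(6*u - 9*log(u**2 + 5) - 4*sqrt(5)*atan(sqrt(5)*u/5) - 3)/6] = (-3*u**2 + 9*u - 5)/(3*u**2 + 15), which equals G'(u).

G(u) = -(6*u - 9*log(u**2 + 5) - 4*sqrt(5)*atan(sqrt(5)*u/5) - 3)/6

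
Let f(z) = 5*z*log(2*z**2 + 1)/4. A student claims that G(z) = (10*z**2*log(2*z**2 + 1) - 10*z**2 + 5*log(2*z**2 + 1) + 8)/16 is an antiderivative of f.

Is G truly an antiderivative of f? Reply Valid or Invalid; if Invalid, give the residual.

d/dz[G] = 5*z*log(2*z**2 + 1)/4
This equals f(z) exactly, so the claim holds.

Valid - the claim checks out under differentiation.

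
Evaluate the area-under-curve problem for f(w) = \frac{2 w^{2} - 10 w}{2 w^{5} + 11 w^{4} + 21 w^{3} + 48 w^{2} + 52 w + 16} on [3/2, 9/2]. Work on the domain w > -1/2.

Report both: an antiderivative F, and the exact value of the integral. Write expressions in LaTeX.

Factor the denominator (\left(w + 1\right) \left(w + 4\right) \left(2 w + 1\right) \left(w^{2} + 4\right)) and decompose: f = \frac{2 \left(11 w + 3\right)}{85 \left(w^{2} + 4\right)} + \frac{88}{119 \left(2 w + 1\right)} + \frac{6}{35 \left(w + 4\right)} - \frac{4}{5 \left(w + 1\right)}; each piece integrates to a log, atan, or power term.
F(w) = \frac{220 \log{\left(w + \frac{1}{2} \right)} - 476 \log{\left(w + 1 \right)} + 102 \log{\left(w + 4 \right)} + 77 \log{\left(w^{2} + 4 \right)} + 21 \operatorname{atan}{\left(\frac{w}{2} \right)}}{595} is an antiderivative of f.
Check: d/dw[\frac{220 \log{\left(w + \frac{1}{2} \right)} - 476 \log{\left(w + 1 \right)} + 102 \log{\left(w + 4 \right)} + 77 \log{\left(w^{2} + 4 \right)} + 21 \operatorname{atan}{\left(\frac{w}{2} \right)}}{595}] = \frac{2 w^{2} - 10 w}{2 w^{5} + 11 w^{4} + 21 w^{3} + 48 w^{2} + 52 w + 16} = f(w).
F(9/2) = - \frac{4 \log{\left(\frac{11}{2} \right)}}{5} + \frac{3 \operatorname{atan}{\left(\frac{9}{4} \right)}}{85} + \frac{6 \log{\left(\frac{17}{2} \right)}}{35} + \frac{11 \log{\left(\frac{97}{4} \right)}}{85} + \frac{44 \log{\left(5 \right)}}{119}; F(3/2) = - \frac{4 \log{\left(\frac{5}{2} \right)}}{5} + \frac{3 \operatorname{atan}{\left(\frac{3}{4} \right)}}{85} + \frac{11 \log{\left(\frac{25}{4} \right)}}{85} + \frac{44 \log{\left(2 \right)}}{119} + \frac{6 \log{\left(\frac{11}{2} \right)}}{35}.
Integral = F(9/2) - F(3/2) = - \frac{34 \log{\left(\frac{11}{2} \right)}}{35} - \frac{44 \log{\left(2 \right)}}{119} - \frac{11 \log{\left(\frac{25}{4} \right)}}{85} - \frac{3 \operatorname{atan}{\left(\frac{3}{4} \right)}}{85} + \frac{3 \operatorname{atan}{\left(\frac{9}{4} \right)}}{85} + \frac{6 \log{\left(\frac{17}{2} \right)}}{35} + \frac{11 \log{\left(\frac{97}{4} \right)}}{85} + \frac{44 \log{\left(5 \right)}}{119} + \frac{4 \log{\left(\frac{5}{2} \right)}}{5}.

Antiderivative: F(w) = \frac{220 \log{\left(w + \frac{1}{2} \right)} - 476 \log{\left(w + 1 \right)} + 102 \log{\left(w + 4 \right)} + 77 \log{\left(w^{2} + 4 \right)} + 21 \operatorname{atan}{\left(\frac{w}{2} \right)}}{595}; value = - \frac{34 \log{\left(\frac{11}{2} \right)}}{35} - \frac{44 \log{\left(2 \right)}}{119} - \frac{11 \log{\left(\frac{25}{4} \right)}}{85} - \frac{3 \operatorname{atan}{\left(\frac{3}{4} \right)}}{85} + \frac{3 \operatorname{atan}{\left(\frac{9}{4} \right)}}{85} + \frac{6 \log{\left(\frac{17}{2} \right)}}{35} + \frac{11 \log{\left(\frac{97}{4} \right)}}{85} + \frac{44 \log{\left(5 \right)}}{119} + \frac{4 \log{\left(\frac{5}{2} \right)}}{5}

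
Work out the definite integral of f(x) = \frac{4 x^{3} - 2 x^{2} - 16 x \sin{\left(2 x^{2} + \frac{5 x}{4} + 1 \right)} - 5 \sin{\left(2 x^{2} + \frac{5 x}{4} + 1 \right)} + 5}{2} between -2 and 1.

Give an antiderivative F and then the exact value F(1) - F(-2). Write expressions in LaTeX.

Any candidate F(x) must reproduce f(x) exactly when differentiated.
F(x) = \frac{x^{4}}{2} - \frac{x^{3}}{3} + \frac{5 x}{2} + 2 \cos{\left(2 x^{2} + \frac{5 x}{4} + 1 \right)} is an antiderivative of f.
Check: d/dx[\frac{x^{4}}{2} - \frac{x^{3}}{3} + \frac{5 x}{2} + 2 \cos{\left(2 x^{2} + \frac{5 x}{4} + 1 \right)}] = 2 x^{3} - x^{2} - 8 x \sin{\left(2 x^{2} + \frac{5 x}{4} + 1 \right)} - \frac{5 \sin{\left(2 x^{2} + \frac{5 x}{4} + 1 \right)}}{2} + \frac{5}{2}, which equals f(x).
F(1) = 2 \cos{\left(\frac{17}{4} \right)} + \frac{8}{3}; F(-2) = 2 \cos{\left(\frac{13}{2} \right)} + \frac{17}{3}.
Integral = F(1) - F(-2) = -3 - 2 \cos{\left(\frac{13}{2} \right)} + 2 \cos{\left(\frac{17}{4} \right)}.

Antiderivative: F(x) = \frac{x^{4}}{2} - \frac{x^{3}}{3} + \frac{5 x}{2} + 2 \cos{\left(2 x^{2} + \frac{5 x}{4} + 1 \right)}; value = -3 - 2 \cos{\left(\frac{13}{2} \right)} + 2 \cos{\left(\frac{17}{4} \right)}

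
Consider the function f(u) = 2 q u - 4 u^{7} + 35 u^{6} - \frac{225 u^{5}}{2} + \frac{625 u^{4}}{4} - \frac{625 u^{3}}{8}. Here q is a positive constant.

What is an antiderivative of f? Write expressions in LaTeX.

The integrand splits into summands that can be handled one at a time.
Check: d/du[q u^{2} - \frac{\left(- u^{2} + \frac{5 u}{2}\right)^{4}}{2}] = 2 q u - 4 u^{7} + 35 u^{6} - \frac{225 u^{5}}{2} + \frac{625 u^{4}}{4} - \frac{625 u^{3}}{8} = f(u).

An antiderivative is F(u) = q u^{2} - \frac{\left(- u^{2} + \frac{5 u}{2}\right)^{4}}{2}.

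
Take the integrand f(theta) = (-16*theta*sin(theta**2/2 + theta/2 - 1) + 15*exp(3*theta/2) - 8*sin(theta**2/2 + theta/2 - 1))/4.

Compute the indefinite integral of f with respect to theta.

F(theta) = 5*exp(3*theta/2)/2 + 4*cos(theta**2/2 + theta/2 - 1) + C

Recover f(theta) by differentiating a candidate F(theta); any mismatch rules it out.
Check: d/dtheta[5*exp(3*theta/2)/2 + 4*cos(theta**2/2 + theta/2 - 1)] = -4*theta*sin(theta**2/2 + theta/2 - 1) + 15*exp(3*theta/2)/4 - 2*sin(theta**2/2 + theta/2 - 1), which equals f(theta).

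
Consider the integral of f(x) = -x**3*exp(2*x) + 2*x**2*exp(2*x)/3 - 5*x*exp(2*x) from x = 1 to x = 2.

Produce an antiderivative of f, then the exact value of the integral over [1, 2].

Recognize the product-rule pattern: f = u'v + uv' with u = -x**3/2 + 13*x**2/12 - 43*x/12 + 43/24, v = exp(2*x), so integration by parts undoes it.
F(x) = -x**3*exp(2*x)/2 + 13*x**2*exp(2*x)/12 - 43*x*exp(2*x)/12 + 43*exp(2*x)/24 is an antiderivative of f.
Check: d/dx[-x**3*exp(2*x)/2 + 13*x**2*exp(2*x)/12 - 43*x*exp(2*x)/12 + 43*exp(2*x)/24] = -x**3*exp(2*x) + 2*x**2*exp(2*x)/3 - 5*x*exp(2*x) = f(x).
F(2) = -121*exp(4)/24; F(1) = -29*exp(2)/24.
Integral = F(2) - F(1) = -121*exp(4)/24 + 29*exp(2)/24.

Antiderivative: F(x) = -x**3*exp(2*x)/2 + 13*x**2*exp(2*x)/12 - 43*x*exp(2*x)/12 + 43*exp(2*x)/24; value = -121*exp(4)/24 + 29*exp(2)/24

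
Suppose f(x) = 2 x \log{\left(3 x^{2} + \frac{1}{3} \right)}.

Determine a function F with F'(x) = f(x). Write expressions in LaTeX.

Any candidate F(x) must reproduce f(x) exactly when differentiated.
Check: d/dx[x^{2} \log{\left(3 x^{2} + \frac{1}{3} \right)} - x^{2} + \frac{\log{\left(9 x^{2} + 1 \right)}}{9}] = 2 x \log{\left(3 x^{2} + \frac{1}{3} \right)} = f(x).

An antiderivative is F(x) = x^{2} \log{\left(3 x^{2} + \frac{1}{3} \right)} - x^{2} + \frac{\log{\left(9 x^{2} + 1 \right)}}{9}.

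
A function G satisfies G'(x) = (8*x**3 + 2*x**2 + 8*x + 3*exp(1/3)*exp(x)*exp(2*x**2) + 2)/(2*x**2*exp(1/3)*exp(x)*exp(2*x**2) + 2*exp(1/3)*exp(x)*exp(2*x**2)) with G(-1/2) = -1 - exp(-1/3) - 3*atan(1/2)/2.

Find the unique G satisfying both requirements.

Whatever form G(x) takes, its d/dx must return the stated G'(x).
A general antiderivative is -exp(-2*x**2 - x - 1/3) + 3*atan(x)/2 + C.
The condition gives C = -1 - exp(-1/3) - 3*atan(1/2)/2 - (-exp(-1/3) - 3*atan(1/2)/2) = -1.
So G(x) = -exp(-2*x**2 - x - 1/3) + 3*atan(x)/2 - 1.
Check: d/dx[-exp(-2*x**2 - x - 1/3) + 3*atan(x)/2 - 1] = (8*x**3 + 2*x**2 + 8*x + 3*exp(1/3)*exp(x)*exp(2*x**2) + 2)/(2*x**2*exp(1/3)*exp(x)*exp(2*x**2) + 2*exp(1/3)*exp(x)*exp(2*x**2)) = G'(x).

G(x) = -exp(-2*x**2 - x - 1/3) + 3*atan(x)/2 - 1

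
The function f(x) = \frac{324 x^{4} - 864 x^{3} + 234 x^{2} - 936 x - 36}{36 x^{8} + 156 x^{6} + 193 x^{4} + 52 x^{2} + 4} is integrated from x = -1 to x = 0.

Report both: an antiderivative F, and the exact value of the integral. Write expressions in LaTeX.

Since d/dx undoes antidifferentiation here, F'(x) = f(x) is required of F(x).
F(x) = - \frac{3 \left(x - 2\right)}{\left(\frac{x^{2}}{2} + 1\right) \left(2 x^{2} + \frac{1}{3}\right)} is an antiderivative of f.
Check: d/dx[- \frac{3 \left(x - 2\right)}{\left(\frac{x^{2}}{2} + 1\right) \left(2 x^{2} + \frac{1}{3}\right)}] = \frac{324 x^{4} - 864 x^{3} + 234 x^{2} - 936 x - 36}{36 x^{8} + 156 x^{6} + 193 x^{4} + 52 x^{2} + 4} = f(x).
F(0) = 18; F(-1) = \frac{18}{7}.
Integral = F(0) - F(-1) = \frac{108}{7}.

Antiderivative: F(x) = - \frac{3 \left(x - 2\right)}{\left(\frac{x^{2}}{2} + 1\right) \left(2 x^{2} + \frac{1}{3}\right)}; value = \frac{108}{7}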